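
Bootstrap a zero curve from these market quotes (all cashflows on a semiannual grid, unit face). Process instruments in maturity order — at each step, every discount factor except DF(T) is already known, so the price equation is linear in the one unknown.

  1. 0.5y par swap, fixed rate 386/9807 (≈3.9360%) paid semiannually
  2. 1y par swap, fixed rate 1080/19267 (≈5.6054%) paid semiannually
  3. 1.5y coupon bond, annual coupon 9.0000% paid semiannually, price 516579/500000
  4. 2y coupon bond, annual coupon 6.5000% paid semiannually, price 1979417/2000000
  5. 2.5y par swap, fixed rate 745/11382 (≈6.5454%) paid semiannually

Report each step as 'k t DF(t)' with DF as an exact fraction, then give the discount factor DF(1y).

1 1/2 9807/10000
2 1 473/500
3 3/2 9057/10000
4 2 4347/5000
5 5/2 851/1000
DF(1y) = 473/500 ≈ 0.946000

step 1 [0.5y] swap r/2=193/9807: DF=(1 − 193/9807·(0))/(1+193/9807) = 9807/10000 ≈ 0.980700
step 2 [1y] swap r/2=540/19267: DF=(1 − 540/19267·(0.980700))/(1+540/19267) = 473/500 ≈ 0.946000
step 3 [1.5y] bond c/2=9/200: DF=(516579/500000 − 9/200·(0.980700+0.946000))/(1+9/200) = 9057/10000 ≈ 0.905700
step 4 [2y] bond c/2=13/400: DF=(1979417/2000000 − 13/400·(0.980700+0.946000+0.905700))/(1+13/400) = 4347/5000 ≈ 0.869400
step 5 [2.5y] swap r/2=745/22764: DF=(1 − 745/22764·(0.980700+0.946000+0.905700+0.869400))/(1+745/22764) = 851/1000 ≈ 0.851000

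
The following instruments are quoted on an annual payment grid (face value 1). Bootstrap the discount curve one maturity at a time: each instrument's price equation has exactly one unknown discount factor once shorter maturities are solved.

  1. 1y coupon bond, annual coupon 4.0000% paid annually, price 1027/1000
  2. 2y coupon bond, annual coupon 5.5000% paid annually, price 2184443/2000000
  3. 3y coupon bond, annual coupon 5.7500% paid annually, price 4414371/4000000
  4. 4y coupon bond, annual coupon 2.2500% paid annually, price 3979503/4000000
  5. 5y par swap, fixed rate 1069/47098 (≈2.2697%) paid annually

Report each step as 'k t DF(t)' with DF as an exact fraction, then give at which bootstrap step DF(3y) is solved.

1 1 79/80
2 2 4919/5000
3 3 2341/2500
4 4 909/1000
5 5 8931/10000
DF(3y) is solved at step 3

step 1 [1y] bond c/1=1/25: DF=(1027/1000 − 1/25·(0))/(1+1/25) = 79/80 ≈ 0.987500
step 2 [2y] bond c/1=11/200: DF=(2184443/2000000 − 11/200·(0.987500))/(1+11/200) = 4919/5000 ≈ 0.983800
step 3 [3y] bond c/1=23/400: DF=(4414371/4000000 − 23/400·(0.987500+0.983800))/(1+23/400) = 2341/2500 ≈ 0.936400
step 4 [4y] bond c/1=9/400: DF=(3979503/4000000 − 9/400·(0.987500+0.983800+0.936400))/(1+9/400) = 909/1000 ≈ 0.909000
step 5 [5y] swap r/1=1069/47098: DF=(1 − 1069/47098·(0.987500+0.983800+0.936400+0.909000))/(1+1069/47098) = 8931/10000 ≈ 0.893100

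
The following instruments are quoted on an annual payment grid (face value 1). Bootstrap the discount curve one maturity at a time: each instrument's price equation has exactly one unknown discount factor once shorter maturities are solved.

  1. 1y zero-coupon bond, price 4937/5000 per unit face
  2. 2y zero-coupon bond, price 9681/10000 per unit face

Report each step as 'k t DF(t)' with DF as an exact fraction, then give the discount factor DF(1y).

step 1 [1y] zero: DF = P = 4937/5000 ≈ 0.987400
step 2 [2y] zero: DF = P = 9681/10000 ≈ 0.968100

1 1 4937/5000
2 2 9681/10000
DF(1y) = 4937/5000 ≈ 0.987400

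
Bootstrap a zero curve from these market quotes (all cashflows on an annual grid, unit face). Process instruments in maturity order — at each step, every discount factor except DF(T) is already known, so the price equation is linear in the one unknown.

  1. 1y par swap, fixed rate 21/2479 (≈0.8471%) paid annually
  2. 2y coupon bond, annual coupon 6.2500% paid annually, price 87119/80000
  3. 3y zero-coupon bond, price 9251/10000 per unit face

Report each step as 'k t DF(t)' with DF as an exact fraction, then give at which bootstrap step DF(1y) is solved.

1 1 2479/2500
2 2 4833/5000
3 3 9251/10000
DF(1y) is solved at step 1

step 1 [1y] swap r/1=21/2479: DF=(1 − 21/2479·(0))/(1+21/2479) = 2479/2500 ≈ 0.991600
step 2 [2y] bond c/1=1/16: DF=(87119/80000 − 1/16·(0.991600))/(1+1/16) = 4833/5000 ≈ 0.966600
step 3 [3y] zero: DF = P = 9251/10000 ≈ 0.925100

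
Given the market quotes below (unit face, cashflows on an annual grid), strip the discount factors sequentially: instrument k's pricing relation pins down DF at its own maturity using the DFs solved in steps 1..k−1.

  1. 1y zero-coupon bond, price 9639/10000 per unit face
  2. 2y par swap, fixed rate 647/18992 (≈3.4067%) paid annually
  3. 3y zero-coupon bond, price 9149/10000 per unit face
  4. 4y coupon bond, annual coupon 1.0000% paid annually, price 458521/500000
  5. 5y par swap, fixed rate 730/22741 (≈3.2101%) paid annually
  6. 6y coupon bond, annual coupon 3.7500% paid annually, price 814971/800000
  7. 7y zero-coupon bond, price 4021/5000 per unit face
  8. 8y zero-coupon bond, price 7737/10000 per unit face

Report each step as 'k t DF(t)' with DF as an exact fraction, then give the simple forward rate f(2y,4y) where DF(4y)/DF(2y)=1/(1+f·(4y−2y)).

step 1 [1y] zero: DF = P = 9639/10000 ≈ 0.963900
step 2 [2y] swap r/1=647/18992: DF=(1 − 647/18992·(0.963900))/(1+647/18992) = 9353/10000 ≈ 0.935300
step 3 [3y] zero: DF = P = 9149/10000 ≈ 0.914900
step 4 [4y] bond c/1=1/100: DF=(458521/500000 − 1/100·(0.963900+0.935300+0.914900))/(1+1/100) = 8801/10000 ≈ 0.880100
step 5 [5y] swap r/1=730/22741: DF=(1 − 730/22741·(0.963900+0.935300+0.914900+0.880100))/(1+730/22741) = 427/500 ≈ 0.854000
step 6 [6y] bond c/1=3/80: DF=(814971/800000 − 3/80·(0.963900+0.935300+0.914900+0.880100+0.854000))/(1+3/80) = 327/400 ≈ 0.817500
step 7 [7y] zero: DF = P = 4021/5000 ≈ 0.804200
step 8 [8y] zero: DF = P = 7737/10000 ≈ 0.773700

1 1 9639/10000
2 2 9353/10000
3 3 9149/10000
4 4 8801/10000
5 5 427/500
6 6 327/400
7 7 4021/5000
8 8 7737/10000
f(2y,4y) = ((9353/10000)/(8801/10000) − 1)/(2) = 276/8801 ≈ 3.1360%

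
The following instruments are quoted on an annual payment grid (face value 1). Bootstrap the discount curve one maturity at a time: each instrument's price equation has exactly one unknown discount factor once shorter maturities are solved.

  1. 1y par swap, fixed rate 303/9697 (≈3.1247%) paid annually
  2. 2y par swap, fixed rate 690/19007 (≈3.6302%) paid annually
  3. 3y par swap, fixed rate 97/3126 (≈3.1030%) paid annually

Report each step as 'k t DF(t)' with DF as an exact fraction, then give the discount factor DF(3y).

1 1 9697/10000
2 2 931/1000
3 3 9127/10000
DF(3y) = 9127/10000 ≈ 0.912700

step 1 [1y] swap r/1=303/9697: DF=(1 − 303/9697·(0))/(1+303/9697) = 9697/10000 ≈ 0.969700
step 2 [2y] swap r/1=690/19007: DF=(1 − 690/19007·(0.969700))/(1+690/19007) = 931/1000 ≈ 0.931000
step 3 [3y] swap r/1=97/3126: DF=(1 − 97/3126·(0.969700+0.931000))/(1+97/3126) = 9127/10000 ≈ 0.912700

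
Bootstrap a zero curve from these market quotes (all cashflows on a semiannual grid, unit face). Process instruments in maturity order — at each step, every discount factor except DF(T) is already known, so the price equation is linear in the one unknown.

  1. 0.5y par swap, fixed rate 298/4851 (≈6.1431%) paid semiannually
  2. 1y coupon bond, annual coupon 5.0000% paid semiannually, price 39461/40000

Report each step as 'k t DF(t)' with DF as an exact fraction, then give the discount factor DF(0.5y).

step 1 [0.5y] swap r/2=149/4851: DF=(1 − 149/4851·(0))/(1+149/4851) = 4851/5000 ≈ 0.970200
step 2 [1y] bond c/2=1/40: DF=(39461/40000 − 1/40·(0.970200))/(1+1/40) = 2347/2500 ≈ 0.938800

1 1/2 4851/5000
2 1 2347/2500
DF(0.5y) = 4851/5000 ≈ 0.970200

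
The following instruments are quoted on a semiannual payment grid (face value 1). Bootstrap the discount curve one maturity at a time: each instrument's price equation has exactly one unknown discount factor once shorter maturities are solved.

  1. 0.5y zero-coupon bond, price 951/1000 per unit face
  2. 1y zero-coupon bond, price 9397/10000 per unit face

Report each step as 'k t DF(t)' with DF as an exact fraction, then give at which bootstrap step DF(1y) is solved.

1 1/2 951/1000
2 1 9397/10000
DF(1y) is solved at step 2

step 1 [0.5y] zero: DF = P = 951/1000 ≈ 0.951000
step 2 [1y] zero: DF = P = 9397/10000 ≈ 0.939700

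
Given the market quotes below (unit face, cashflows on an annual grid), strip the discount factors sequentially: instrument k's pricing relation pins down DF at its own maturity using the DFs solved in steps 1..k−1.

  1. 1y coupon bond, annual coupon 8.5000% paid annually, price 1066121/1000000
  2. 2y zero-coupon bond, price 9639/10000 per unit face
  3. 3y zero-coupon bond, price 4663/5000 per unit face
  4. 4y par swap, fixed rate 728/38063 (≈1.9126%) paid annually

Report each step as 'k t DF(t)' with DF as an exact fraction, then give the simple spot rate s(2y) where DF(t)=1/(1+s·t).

1 1 4913/5000
2 2 9639/10000
3 3 4663/5000
4 4 1159/1250
s(2y) = (1/(9639/10000) − 1)/(2) = 361/19278 ≈ 1.8726%

step 1 [1y] bond c/1=17/200: DF=(1066121/1000000 − 17/200·(0))/(1+17/200) = 4913/5000 ≈ 0.982600
step 2 [2y] zero: DF = P = 9639/10000 ≈ 0.963900
step 3 [3y] zero: DF = P = 4663/5000 ≈ 0.932600
step 4 [4y] swap r/1=728/38063: DF=(1 − 728/38063·(0.982600+0.963900+0.932600))/(1+728/38063) = 1159/1250 ≈ 0.927200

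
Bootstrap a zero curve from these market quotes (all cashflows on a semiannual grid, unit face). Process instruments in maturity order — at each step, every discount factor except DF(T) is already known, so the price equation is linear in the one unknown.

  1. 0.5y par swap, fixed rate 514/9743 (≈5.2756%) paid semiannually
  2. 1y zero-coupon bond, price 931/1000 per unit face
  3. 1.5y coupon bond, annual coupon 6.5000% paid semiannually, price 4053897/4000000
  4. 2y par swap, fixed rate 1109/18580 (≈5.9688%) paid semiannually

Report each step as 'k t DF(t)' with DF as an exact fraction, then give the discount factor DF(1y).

1 1/2 9743/10000
2 1 931/1000
3 3/2 576/625
4 2 8891/10000
DF(1y) = 931/1000 ≈ 0.931000

step 1 [0.5y] swap r/2=257/9743: DF=(1 − 257/9743·(0))/(1+257/9743) = 9743/10000 ≈ 0.974300
step 2 [1y] zero: DF = P = 931/1000 ≈ 0.931000
step 3 [1.5y] bond c/2=13/400: DF=(4053897/4000000 − 13/400·(0.974300+0.931000))/(1+13/400) = 576/625 ≈ 0.921600
step 4 [2y] swap r/2=1109/37160: DF=(1 − 1109/37160·(0.974300+0.931000+0.921600))/(1+1109/37160) = 8891/10000 ≈ 0.889100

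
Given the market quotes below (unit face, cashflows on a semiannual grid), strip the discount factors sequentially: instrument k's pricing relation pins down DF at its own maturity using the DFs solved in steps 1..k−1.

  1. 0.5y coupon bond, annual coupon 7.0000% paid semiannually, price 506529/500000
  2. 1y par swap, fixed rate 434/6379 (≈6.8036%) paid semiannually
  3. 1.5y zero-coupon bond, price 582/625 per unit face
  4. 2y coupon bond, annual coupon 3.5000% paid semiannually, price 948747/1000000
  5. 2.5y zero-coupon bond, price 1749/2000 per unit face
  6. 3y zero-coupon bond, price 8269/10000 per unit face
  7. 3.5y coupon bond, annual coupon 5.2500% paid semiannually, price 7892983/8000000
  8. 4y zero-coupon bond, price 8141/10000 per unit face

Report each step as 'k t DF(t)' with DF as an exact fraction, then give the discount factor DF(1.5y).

1 1/2 2447/2500
2 1 9349/10000
3 3/2 582/625
4 2 1767/2000
5 5/2 1749/2000
6 3 8269/10000
7 7/2 329/400
8 4 8141/10000
DF(1.5y) = 582/625 ≈ 0.931200

step 1 [0.5y] bond c/2=7/200: DF=(506529/500000 − 7/200·(0))/(1+7/200) = 2447/2500 ≈ 0.978800
step 2 [1y] swap r/2=217/6379: DF=(1 − 217/6379·(0.978800))/(1+217/6379) = 9349/10000 ≈ 0.934900
step 3 [1.5y] zero: DF = P = 582/625 ≈ 0.931200
step 4 [2y] bond c/2=7/400: DF=(948747/1000000 − 7/400·(0.978800+0.934900+0.931200))/(1+7/400) = 1767/2000 ≈ 0.883500
step 5 [2.5y] zero: DF = P = 1749/2000 ≈ 0.874500
step 6 [3y] zero: DF = P = 8269/10000 ≈ 0.826900
step 7 [3.5y] bond c/2=21/800: DF=(7892983/8000000 − 21/800·(0.978800+0.934900+0.931200+0.883500+0.874500+0.826900))/(1+21/800) = 329/400 ≈ 0.822500
step 8 [4y] zero: DF = P = 8141/10000 ≈ 0.814100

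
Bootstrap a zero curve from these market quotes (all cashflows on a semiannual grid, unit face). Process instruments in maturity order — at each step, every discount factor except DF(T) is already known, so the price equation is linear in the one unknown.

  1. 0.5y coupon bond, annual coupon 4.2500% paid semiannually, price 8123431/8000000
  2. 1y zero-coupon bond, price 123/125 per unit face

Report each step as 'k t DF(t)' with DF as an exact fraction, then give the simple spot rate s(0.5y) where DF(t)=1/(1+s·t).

1 1/2 9943/10000
2 1 123/125
s(0.5y) = (1/(9943/10000) − 1)/(1/2) = 114/9943 ≈ 1.1465%

step 1 [0.5y] bond c/2=17/800: DF=(8123431/8000000 − 17/800·(0))/(1+17/800) = 9943/10000 ≈ 0.994300
step 2 [1y] zero: DF = P = 123/125 ≈ 0.984000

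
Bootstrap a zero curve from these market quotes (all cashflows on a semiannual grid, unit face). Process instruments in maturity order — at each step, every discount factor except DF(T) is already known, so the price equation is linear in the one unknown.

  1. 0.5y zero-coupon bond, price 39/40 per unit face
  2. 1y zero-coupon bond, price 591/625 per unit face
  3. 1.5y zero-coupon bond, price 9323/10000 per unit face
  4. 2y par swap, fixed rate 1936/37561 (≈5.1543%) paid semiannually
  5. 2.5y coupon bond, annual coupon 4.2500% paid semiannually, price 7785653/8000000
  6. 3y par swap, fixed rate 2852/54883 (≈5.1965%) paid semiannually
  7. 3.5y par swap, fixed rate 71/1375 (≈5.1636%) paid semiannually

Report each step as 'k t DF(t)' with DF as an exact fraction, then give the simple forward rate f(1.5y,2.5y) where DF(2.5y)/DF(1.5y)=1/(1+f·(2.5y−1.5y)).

1 1/2 39/40
2 1 591/625
3 3/2 9323/10000
4 2 1129/1250
5 5/2 2187/2500
6 3 4287/5000
7 7/2 8367/10000
f(1.5y,2.5y) = ((9323/10000)/(2187/2500) − 1)/(1) = 575/8748 ≈ 6.5729%

step 1 [0.5y] zero: DF = P = 39/40 ≈ 0.975000
step 2 [1y] zero: DF = P = 591/625 ≈ 0.945600
step 3 [1.5y] zero: DF = P = 9323/10000 ≈ 0.932300
step 4 [2y] swap r/2=968/37561: DF=(1 − 968/37561·(0.975000+0.945600+0.932300))/(1+968/37561) = 1129/1250 ≈ 0.903200
step 5 [2.5y] bond c/2=17/800: DF=(7785653/8000000 − 17/800·(0.975000+0.945600+0.932300+0.903200))/(1+17/800) = 2187/2500 ≈ 0.874800
step 6 [3y] swap r/2=1426/54883: DF=(1 − 1426/54883·(0.975000+0.945600+0.932300+0.903200+0.874800))/(1+1426/54883) = 4287/5000 ≈ 0.857400
step 7 [3.5y] swap r/2=71/2750: DF=(1 − 71/2750·(0.975000+0.945600+0.932300+0.903200+0.874800+0.857400))/(1+71/2750) = 8367/10000 ≈ 0.836700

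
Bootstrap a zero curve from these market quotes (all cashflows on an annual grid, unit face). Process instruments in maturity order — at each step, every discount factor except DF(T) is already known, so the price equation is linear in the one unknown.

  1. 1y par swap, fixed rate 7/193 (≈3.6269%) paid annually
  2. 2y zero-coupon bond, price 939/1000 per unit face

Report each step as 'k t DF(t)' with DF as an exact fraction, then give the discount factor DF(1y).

step 1 [1y] swap r/1=7/193: DF=(1 − 7/193·(0))/(1+7/193) = 193/200 ≈ 0.965000
step 2 [2y] zero: DF = P = 939/1000 ≈ 0.939000

1 1 193/200
2 2 939/1000
DF(1y) = 193/200 ≈ 0.965000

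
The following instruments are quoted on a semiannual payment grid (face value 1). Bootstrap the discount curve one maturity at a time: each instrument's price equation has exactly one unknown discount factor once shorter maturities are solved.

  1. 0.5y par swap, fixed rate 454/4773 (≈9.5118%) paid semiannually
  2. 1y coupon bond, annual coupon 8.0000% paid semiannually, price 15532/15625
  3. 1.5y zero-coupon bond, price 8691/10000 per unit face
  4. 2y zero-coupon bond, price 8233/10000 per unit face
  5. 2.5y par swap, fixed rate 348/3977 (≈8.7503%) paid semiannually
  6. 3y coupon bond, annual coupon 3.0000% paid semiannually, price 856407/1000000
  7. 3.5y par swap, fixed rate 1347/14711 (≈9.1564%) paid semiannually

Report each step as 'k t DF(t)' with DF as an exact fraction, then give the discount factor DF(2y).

1 1/2 4773/5000
2 1 9191/10000
3 3/2 8691/10000
4 2 8233/10000
5 5/2 4043/5000
6 3 7791/10000
7 7/2 3653/5000
DF(2y) = 8233/10000 ≈ 0.823300

step 1 [0.5y] swap r/2=227/4773: DF=(1 − 227/4773·(0))/(1+227/4773) = 4773/5000 ≈ 0.954600
step 2 [1y] bond c/2=1/25: DF=(15532/15625 − 1/25·(0.954600))/(1+1/25) = 9191/10000 ≈ 0.919100
step 3 [1.5y] zero: DF = P = 8691/10000 ≈ 0.869100
step 4 [2y] zero: DF = P = 8233/10000 ≈ 0.823300
step 5 [2.5y] swap r/2=174/3977: DF=(1 − 174/3977·(0.954600+0.919100+0.869100+0.823300))/(1+174/3977) = 4043/5000 ≈ 0.808600
step 6 [3y] bond c/2=3/200: DF=(856407/1000000 − 3/200·(0.954600+0.919100+0.869100+0.823300+0.808600))/(1+3/200) = 7791/10000 ≈ 0.779100
step 7 [3.5y] swap r/2=1347/29422: DF=(1 − 1347/29422·(0.954600+0.919100+0.869100+0.823300+0.808600+0.779100))/(1+1347/29422) = 3653/5000 ≈ 0.730600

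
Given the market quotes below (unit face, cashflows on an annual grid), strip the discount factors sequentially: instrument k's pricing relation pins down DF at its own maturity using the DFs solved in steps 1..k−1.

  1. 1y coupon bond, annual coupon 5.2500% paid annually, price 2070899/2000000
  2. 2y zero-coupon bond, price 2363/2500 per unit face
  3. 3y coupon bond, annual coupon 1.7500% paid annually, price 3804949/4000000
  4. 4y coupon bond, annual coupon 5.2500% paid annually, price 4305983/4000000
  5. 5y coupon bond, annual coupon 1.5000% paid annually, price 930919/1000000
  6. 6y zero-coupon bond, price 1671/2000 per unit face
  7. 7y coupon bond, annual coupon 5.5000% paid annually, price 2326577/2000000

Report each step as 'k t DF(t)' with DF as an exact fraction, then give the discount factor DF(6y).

1 1 4919/5000
2 2 2363/2500
3 3 9017/10000
4 4 551/625
5 5 8623/10000
6 6 1671/2000
7 7 4103/5000
DF(6y) = 1671/2000 ≈ 0.835500

step 1 [1y] bond c/1=21/400: DF=(2070899/2000000 − 21/400·(0))/(1+21/400) = 4919/5000 ≈ 0.983800
step 2 [2y] zero: DF = P = 2363/2500 ≈ 0.945200
step 3 [3y] bond c/1=7/400: DF=(3804949/4000000 − 7/400·(0.983800+0.945200))/(1+7/400) = 9017/10000 ≈ 0.901700
step 4 [4y] bond c/1=21/400: DF=(4305983/4000000 − 21/400·(0.983800+0.945200+0.901700))/(1+21/400) = 551/625 ≈ 0.881600
step 5 [5y] bond c/1=3/200: DF=(930919/1000000 − 3/200·(0.983800+0.945200+0.901700+0.881600))/(1+3/200) = 8623/10000 ≈ 0.862300
step 6 [6y] zero: DF = P = 1671/2000 ≈ 0.835500
step 7 [7y] bond c/1=11/200: DF=(2326577/2000000 − 11/200·(0.983800+0.945200+0.901700+0.881600+0.862300+0.835500))/(1+11/200) = 4103/5000 ≈ 0.820600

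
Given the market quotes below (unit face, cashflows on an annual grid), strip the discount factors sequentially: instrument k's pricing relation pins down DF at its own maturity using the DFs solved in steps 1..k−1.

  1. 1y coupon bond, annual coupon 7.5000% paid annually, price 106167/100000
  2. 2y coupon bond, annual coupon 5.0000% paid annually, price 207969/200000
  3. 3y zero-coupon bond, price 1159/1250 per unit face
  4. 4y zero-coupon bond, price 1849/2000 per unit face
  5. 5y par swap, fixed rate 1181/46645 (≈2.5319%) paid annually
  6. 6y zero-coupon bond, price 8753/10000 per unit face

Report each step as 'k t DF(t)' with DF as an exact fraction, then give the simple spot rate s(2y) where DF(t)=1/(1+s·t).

step 1 [1y] bond c/1=3/40: DF=(106167/100000 − 3/40·(0))/(1+3/40) = 2469/2500 ≈ 0.987600
step 2 [2y] bond c/1=1/20: DF=(207969/200000 − 1/20·(0.987600))/(1+1/20) = 9433/10000 ≈ 0.943300
step 3 [3y] zero: DF = P = 1159/1250 ≈ 0.927200
step 4 [4y] zero: DF = P = 1849/2000 ≈ 0.924500
step 5 [5y] swap r/1=1181/46645: DF=(1 − 1181/46645·(0.987600+0.943300+0.927200+0.924500))/(1+1181/46645) = 8819/10000 ≈ 0.881900
step 6 [6y] zero: DF = P = 8753/10000 ≈ 0.875300

1 1 2469/2500
2 2 9433/10000
3 3 1159/1250
4 4 1849/2000
5 5 8819/10000
6 6 8753/10000
s(2y) = (1/(9433/10000) − 1)/(2) = 567/18866 ≈ 3.0054%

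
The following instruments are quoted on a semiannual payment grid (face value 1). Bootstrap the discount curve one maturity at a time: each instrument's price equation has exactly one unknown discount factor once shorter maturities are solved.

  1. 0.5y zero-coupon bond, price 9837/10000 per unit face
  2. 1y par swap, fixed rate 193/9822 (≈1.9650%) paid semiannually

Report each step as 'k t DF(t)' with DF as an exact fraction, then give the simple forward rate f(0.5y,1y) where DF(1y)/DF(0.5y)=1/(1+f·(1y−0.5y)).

1 1/2 9837/10000
2 1 9807/10000
f(0.5y,1y) = ((9837/10000)/(9807/10000) − 1)/(1/2) = 20/3269 ≈ 0.6118%

step 1 [0.5y] zero: DF = P = 9837/10000 ≈ 0.983700
step 2 [1y] swap r/2=193/19644: DF=(1 − 193/19644·(0.983700))/(1+193/19644) = 9807/10000 ≈ 0.980700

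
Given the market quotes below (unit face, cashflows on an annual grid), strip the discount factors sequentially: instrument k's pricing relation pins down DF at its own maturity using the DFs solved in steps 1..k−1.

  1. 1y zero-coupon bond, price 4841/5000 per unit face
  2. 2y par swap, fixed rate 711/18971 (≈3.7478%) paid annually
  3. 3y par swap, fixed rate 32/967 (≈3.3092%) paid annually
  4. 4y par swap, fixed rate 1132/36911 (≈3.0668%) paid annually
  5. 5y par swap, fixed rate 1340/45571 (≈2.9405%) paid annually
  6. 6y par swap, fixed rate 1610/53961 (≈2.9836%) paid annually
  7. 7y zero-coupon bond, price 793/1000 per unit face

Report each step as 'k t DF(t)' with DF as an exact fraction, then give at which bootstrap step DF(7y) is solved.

1 1 4841/5000
2 2 9289/10000
3 3 567/625
4 4 2217/2500
5 5 433/500
6 6 839/1000
7 7 793/1000
DF(7y) is solved at step 7

step 1 [1y] zero: DF = P = 4841/5000 ≈ 0.968200
step 2 [2y] swap r/1=711/18971: DF=(1 − 711/18971·(0.968200))/(1+711/18971) = 9289/10000 ≈ 0.928900
step 3 [3y] swap r/1=32/967: DF=(1 − 32/967·(0.968200+0.928900))/(1+32/967) = 567/625 ≈ 0.907200
step 4 [4y] swap r/1=1132/36911: DF=(1 − 1132/36911·(0.968200+0.928900+0.907200))/(1+1132/36911) = 2217/2500 ≈ 0.886800
step 5 [5y] swap r/1=1340/45571: DF=(1 − 1340/45571·(0.968200+0.928900+0.907200+0.886800))/(1+1340/45571) = 433/500 ≈ 0.866000
step 6 [6y] swap r/1=1610/53961: DF=(1 − 1610/53961·(0.968200+0.928900+0.907200+0.886800+0.866000))/(1+1610/53961) = 839/1000 ≈ 0.839000
step 7 [7y] zero: DF = P = 793/1000 ≈ 0.793000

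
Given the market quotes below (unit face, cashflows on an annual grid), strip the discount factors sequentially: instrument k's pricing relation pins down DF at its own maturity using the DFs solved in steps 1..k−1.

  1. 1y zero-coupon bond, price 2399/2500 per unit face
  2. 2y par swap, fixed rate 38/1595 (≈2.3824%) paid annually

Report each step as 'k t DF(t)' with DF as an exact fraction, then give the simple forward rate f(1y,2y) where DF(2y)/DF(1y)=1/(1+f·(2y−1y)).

step 1 [1y] zero: DF = P = 2399/2500 ≈ 0.959600
step 2 [2y] swap r/1=38/1595: DF=(1 − 38/1595·(0.959600))/(1+38/1595) = 1193/1250 ≈ 0.954400

1 1 2399/2500
2 2 1193/1250
f(1y,2y) = ((2399/2500)/(1193/1250) − 1)/(1) = 13/2386 ≈ 0.5448%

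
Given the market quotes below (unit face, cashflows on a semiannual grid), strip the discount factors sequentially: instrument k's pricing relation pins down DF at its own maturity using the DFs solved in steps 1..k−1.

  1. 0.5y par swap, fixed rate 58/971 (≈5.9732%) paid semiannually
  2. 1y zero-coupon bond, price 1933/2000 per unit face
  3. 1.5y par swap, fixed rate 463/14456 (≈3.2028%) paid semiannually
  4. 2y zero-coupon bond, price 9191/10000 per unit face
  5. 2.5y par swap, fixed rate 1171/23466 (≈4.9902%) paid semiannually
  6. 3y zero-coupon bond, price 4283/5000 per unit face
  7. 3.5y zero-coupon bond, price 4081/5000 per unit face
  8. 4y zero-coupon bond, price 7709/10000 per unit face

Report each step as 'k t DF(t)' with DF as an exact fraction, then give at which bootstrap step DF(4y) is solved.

step 1 [0.5y] swap r/2=29/971: DF=(1 − 29/971·(0))/(1+29/971) = 971/1000 ≈ 0.971000
step 2 [1y] zero: DF = P = 1933/2000 ≈ 0.966500
step 3 [1.5y] swap r/2=463/28912: DF=(1 − 463/28912·(0.971000+0.966500))/(1+463/28912) = 9537/10000 ≈ 0.953700
step 4 [2y] zero: DF = P = 9191/10000 ≈ 0.919100
step 5 [2.5y] swap r/2=1171/46932: DF=(1 − 1171/46932·(0.971000+0.966500+0.953700+0.919100))/(1+1171/46932) = 8829/10000 ≈ 0.882900
step 6 [3y] zero: DF = P = 4283/5000 ≈ 0.856600
step 7 [3.5y] zero: DF = P = 4081/5000 ≈ 0.816200
step 8 [4y] zero: DF = P = 7709/10000 ≈ 0.770900

1 1/2 971/1000
2 1 1933/2000
3 3/2 9537/10000
4 2 9191/10000
5 5/2 8829/10000
6 3 4283/5000
7 7/2 4081/5000
8 4 7709/10000
DF(4y) is solved at step 8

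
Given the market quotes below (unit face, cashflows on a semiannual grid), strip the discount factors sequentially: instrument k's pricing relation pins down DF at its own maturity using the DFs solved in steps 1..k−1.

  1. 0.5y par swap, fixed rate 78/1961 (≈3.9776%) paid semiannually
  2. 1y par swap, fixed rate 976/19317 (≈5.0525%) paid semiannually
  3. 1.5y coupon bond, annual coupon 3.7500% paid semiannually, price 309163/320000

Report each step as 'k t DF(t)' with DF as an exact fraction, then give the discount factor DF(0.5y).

step 1 [0.5y] swap r/2=39/1961: DF=(1 − 39/1961·(0))/(1+39/1961) = 1961/2000 ≈ 0.980500
step 2 [1y] swap r/2=488/19317: DF=(1 − 488/19317·(0.980500))/(1+488/19317) = 1189/1250 ≈ 0.951200
step 3 [1.5y] bond c/2=3/160: DF=(309163/320000 − 3/160·(0.980500+0.951200))/(1+3/160) = 1141/1250 ≈ 0.912800

1 1/2 1961/2000
2 1 1189/1250
3 3/2 1141/1250
DF(0.5y) = 1961/2000 ≈ 0.980500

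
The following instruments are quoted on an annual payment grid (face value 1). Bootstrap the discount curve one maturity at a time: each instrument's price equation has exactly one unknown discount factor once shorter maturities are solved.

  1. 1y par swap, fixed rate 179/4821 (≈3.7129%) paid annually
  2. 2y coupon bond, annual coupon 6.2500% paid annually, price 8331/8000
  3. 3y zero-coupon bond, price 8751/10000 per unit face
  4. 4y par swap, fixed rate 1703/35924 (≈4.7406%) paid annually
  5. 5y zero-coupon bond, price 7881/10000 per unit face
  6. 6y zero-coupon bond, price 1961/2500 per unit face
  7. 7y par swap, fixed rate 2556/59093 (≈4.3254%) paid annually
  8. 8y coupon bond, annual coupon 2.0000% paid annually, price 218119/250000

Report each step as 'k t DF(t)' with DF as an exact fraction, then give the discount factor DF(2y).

1 1 4821/5000
2 2 4617/5000
3 3 8751/10000
4 4 8297/10000
5 5 7881/10000
6 6 1961/2500
7 7 1861/2500
8 8 1479/2000
DF(2y) = 4617/5000 ≈ 0.923400

step 1 [1y] swap r/1=179/4821: DF=(1 − 179/4821·(0))/(1+179/4821) = 4821/5000 ≈ 0.964200
step 2 [2y] bond c/1=1/16: DF=(8331/8000 − 1/16·(0.964200))/(1+1/16) = 4617/5000 ≈ 0.923400
step 3 [3y] zero: DF = P = 8751/10000 ≈ 0.875100
step 4 [4y] swap r/1=1703/35924: DF=(1 − 1703/35924·(0.964200+0.923400+0.875100))/(1+1703/35924) = 8297/10000 ≈ 0.829700
step 5 [5y] zero: DF = P = 7881/10000 ≈ 0.788100
step 6 [6y] zero: DF = P = 1961/2500 ≈ 0.784400
step 7 [7y] swap r/1=2556/59093: DF=(1 − 2556/59093·(0.964200+0.923400+0.875100+0.829700+0.788100+0.784400))/(1+2556/59093) = 1861/2500 ≈ 0.744400
step 8 [8y] bond c/1=1/50: DF=(218119/250000 − 1/50·(0.964200+0.923400+0.875100+0.829700+0.788100+0.784400+0.744400))/(1+1/50) = 1479/2000 ≈ 0.739500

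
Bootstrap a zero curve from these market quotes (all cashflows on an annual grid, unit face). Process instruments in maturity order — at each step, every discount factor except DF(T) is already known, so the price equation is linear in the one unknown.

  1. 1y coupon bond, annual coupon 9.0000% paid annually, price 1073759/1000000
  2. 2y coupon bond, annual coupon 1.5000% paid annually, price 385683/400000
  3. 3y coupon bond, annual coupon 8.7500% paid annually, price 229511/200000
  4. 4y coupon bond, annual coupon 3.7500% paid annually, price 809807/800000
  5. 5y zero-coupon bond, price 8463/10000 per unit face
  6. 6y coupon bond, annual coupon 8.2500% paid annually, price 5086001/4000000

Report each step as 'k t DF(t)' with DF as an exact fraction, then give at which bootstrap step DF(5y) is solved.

1 1 9851/10000
2 2 4677/5000
3 3 9007/10000
4 4 8737/10000
5 5 8463/10000
6 6 1657/2000
DF(5y) is solved at step 5

step 1 [1y] bond c/1=9/100: DF=(1073759/1000000 − 9/100·(0))/(1+9/100) = 9851/10000 ≈ 0.985100
step 2 [2y] bond c/1=3/200: DF=(385683/400000 − 3/200·(0.985100))/(1+3/200) = 4677/5000 ≈ 0.935400
step 3 [3y] bond c/1=7/80: DF=(229511/200000 − 7/80·(0.985100+0.935400))/(1+7/80) = 9007/10000 ≈ 0.900700
step 4 [4y] bond c/1=3/80: DF=(809807/800000 − 3/80·(0.985100+0.935400+0.900700))/(1+3/80) = 8737/10000 ≈ 0.873700
step 5 [5y] zero: DF = P = 8463/10000 ≈ 0.846300
step 6 [6y] bond c/1=33/400: DF=(5086001/4000000 − 33/400·(0.985100+0.935400+0.900700+0.873700+0.846300))/(1+33/400) = 1657/2000 ≈ 0.828500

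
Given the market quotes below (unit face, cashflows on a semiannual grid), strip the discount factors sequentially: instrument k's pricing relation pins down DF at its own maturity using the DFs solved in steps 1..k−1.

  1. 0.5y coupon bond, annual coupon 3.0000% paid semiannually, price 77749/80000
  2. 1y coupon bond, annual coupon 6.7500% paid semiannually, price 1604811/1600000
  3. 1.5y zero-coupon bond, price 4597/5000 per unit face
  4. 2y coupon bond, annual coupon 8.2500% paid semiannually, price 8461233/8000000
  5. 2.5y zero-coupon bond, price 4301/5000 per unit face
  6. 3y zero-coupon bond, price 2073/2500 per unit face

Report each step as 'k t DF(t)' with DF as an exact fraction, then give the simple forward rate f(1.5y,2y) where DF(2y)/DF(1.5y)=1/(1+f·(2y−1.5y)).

step 1 [0.5y] bond c/2=3/200: DF=(77749/80000 − 3/200·(0))/(1+3/200) = 383/400 ≈ 0.957500
step 2 [1y] bond c/2=27/800: DF=(1604811/1600000 − 27/800·(0.957500))/(1+27/800) = 939/1000 ≈ 0.939000
step 3 [1.5y] zero: DF = P = 4597/5000 ≈ 0.919400
step 4 [2y] bond c/2=33/800: DF=(8461233/8000000 − 33/800·(0.957500+0.939000+0.919400))/(1+33/800) = 4521/5000 ≈ 0.904200
step 5 [2.5y] zero: DF = P = 4301/5000 ≈ 0.860200
step 6 [3y] zero: DF = P = 2073/2500 ≈ 0.829200

1 1/2 383/400
2 1 939/1000
3 3/2 4597/5000
4 2 4521/5000
5 5/2 4301/5000
6 3 2073/2500
f(1.5y,2y) = ((4597/5000)/(4521/5000) − 1)/(1/2) = 152/4521 ≈ 3.3621%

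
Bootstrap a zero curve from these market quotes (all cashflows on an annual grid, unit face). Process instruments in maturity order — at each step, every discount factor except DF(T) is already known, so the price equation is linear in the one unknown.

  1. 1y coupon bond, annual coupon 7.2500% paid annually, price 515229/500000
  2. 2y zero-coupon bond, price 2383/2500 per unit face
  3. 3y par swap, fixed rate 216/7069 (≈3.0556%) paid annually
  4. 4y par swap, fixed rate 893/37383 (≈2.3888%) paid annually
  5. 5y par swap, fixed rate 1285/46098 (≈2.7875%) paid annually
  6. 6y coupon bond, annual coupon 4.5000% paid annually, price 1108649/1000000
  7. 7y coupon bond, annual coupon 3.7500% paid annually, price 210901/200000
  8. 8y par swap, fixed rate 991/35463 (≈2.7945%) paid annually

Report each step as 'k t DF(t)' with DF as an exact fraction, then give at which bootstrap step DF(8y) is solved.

1 1 1201/1250
2 2 2383/2500
3 3 571/625
4 4 9107/10000
5 5 1743/2000
6 6 539/625
7 7 4093/5000
8 8 4009/5000
DF(8y) is solved at step 8

step 1 [1y] bond c/1=29/400: DF=(515229/500000 − 29/400·(0))/(1+29/400) = 1201/1250 ≈ 0.960800
step 2 [2y] zero: DF = P = 2383/2500 ≈ 0.953200
step 3 [3y] swap r/1=216/7069: DF=(1 − 216/7069·(0.960800+0.953200))/(1+216/7069) = 571/625 ≈ 0.913600
step 4 [4y] swap r/1=893/37383: DF=(1 − 893/37383·(0.960800+0.953200+0.913600))/(1+893/37383) = 9107/10000 ≈ 0.910700
step 5 [5y] swap r/1=1285/46098: DF=(1 − 1285/46098·(0.960800+0.953200+0.913600+0.910700))/(1+1285/46098) = 1743/2000 ≈ 0.871500
step 6 [6y] bond c/1=9/200: DF=(1108649/1000000 − 9/200·(0.960800+0.953200+0.913600+0.910700+0.871500))/(1+9/200) = 539/625 ≈ 0.862400
step 7 [7y] bond c/1=3/80: DF=(210901/200000 − 3/80·(0.960800+0.953200+0.913600+0.910700+0.871500+0.862400))/(1+3/80) = 4093/5000 ≈ 0.818600
step 8 [8y] swap r/1=991/35463: DF=(1 − 991/35463·(0.960800+0.953200+0.913600+0.910700+0.871500+0.862400+0.818600))/(1+991/35463) = 4009/5000 ≈ 0.801800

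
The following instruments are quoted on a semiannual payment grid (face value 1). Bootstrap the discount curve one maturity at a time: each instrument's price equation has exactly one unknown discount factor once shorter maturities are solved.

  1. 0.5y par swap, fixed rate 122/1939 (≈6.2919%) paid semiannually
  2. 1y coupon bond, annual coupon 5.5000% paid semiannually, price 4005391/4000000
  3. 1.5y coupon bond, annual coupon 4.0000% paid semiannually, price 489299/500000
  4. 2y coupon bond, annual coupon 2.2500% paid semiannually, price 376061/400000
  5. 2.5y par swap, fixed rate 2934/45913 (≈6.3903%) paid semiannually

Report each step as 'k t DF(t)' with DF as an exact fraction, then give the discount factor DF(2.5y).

step 1 [0.5y] swap r/2=61/1939: DF=(1 − 61/1939·(0))/(1+61/1939) = 1939/2000 ≈ 0.969500
step 2 [1y] bond c/2=11/400: DF=(4005391/4000000 − 11/400·(0.969500))/(1+11/400) = 4743/5000 ≈ 0.948600
step 3 [1.5y] bond c/2=1/50: DF=(489299/500000 − 1/50·(0.969500+0.948600))/(1+1/50) = 4609/5000 ≈ 0.921800
step 4 [2y] bond c/2=9/800: DF=(376061/400000 − 9/800·(0.969500+0.948600+0.921800))/(1+9/800) = 8981/10000 ≈ 0.898100
step 5 [2.5y] swap r/2=1467/45913: DF=(1 − 1467/45913·(0.969500+0.948600+0.921800+0.898100))/(1+1467/45913) = 8533/10000 ≈ 0.853300

1 1/2 1939/2000
2 1 4743/5000
3 3/2 4609/5000
4 2 8981/10000
5 5/2 8533/10000
DF(2.5y) = 8533/10000 ≈ 0.853300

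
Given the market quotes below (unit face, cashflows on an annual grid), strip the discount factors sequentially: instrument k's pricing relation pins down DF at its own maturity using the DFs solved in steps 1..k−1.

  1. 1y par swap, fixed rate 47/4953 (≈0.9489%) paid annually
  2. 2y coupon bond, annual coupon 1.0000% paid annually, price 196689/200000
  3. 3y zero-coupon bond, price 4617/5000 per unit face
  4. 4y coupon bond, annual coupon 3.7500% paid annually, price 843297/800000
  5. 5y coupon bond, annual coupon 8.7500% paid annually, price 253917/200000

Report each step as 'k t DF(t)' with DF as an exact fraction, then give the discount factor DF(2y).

step 1 [1y] swap r/1=47/4953: DF=(1 − 47/4953·(0))/(1+47/4953) = 4953/5000 ≈ 0.990600
step 2 [2y] bond c/1=1/100: DF=(196689/200000 − 1/100·(0.990600))/(1+1/100) = 9639/10000 ≈ 0.963900
step 3 [3y] zero: DF = P = 4617/5000 ≈ 0.923400
step 4 [4y] bond c/1=3/80: DF=(843297/800000 − 3/80·(0.990600+0.963900+0.923400))/(1+3/80) = 114/125 ≈ 0.912000
step 5 [5y] bond c/1=7/80: DF=(253917/200000 − 7/80·(0.990600+0.963900+0.923400+0.912000))/(1+7/80) = 69/80 ≈ 0.862500

1 1 4953/5000
2 2 9639/10000
3 3 4617/5000
4 4 114/125
5 5 69/80
DF(2y) = 9639/10000 ≈ 0.963900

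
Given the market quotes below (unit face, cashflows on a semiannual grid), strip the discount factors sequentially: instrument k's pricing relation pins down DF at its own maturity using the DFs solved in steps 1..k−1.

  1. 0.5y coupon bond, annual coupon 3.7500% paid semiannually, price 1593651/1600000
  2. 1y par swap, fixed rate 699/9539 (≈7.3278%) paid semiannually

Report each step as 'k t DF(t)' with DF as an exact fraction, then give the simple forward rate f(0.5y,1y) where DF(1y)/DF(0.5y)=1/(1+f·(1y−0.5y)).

step 1 [0.5y] bond c/2=3/160: DF=(1593651/1600000 − 3/160·(0))/(1+3/160) = 9777/10000 ≈ 0.977700
step 2 [1y] swap r/2=699/19078: DF=(1 − 699/19078·(0.977700))/(1+699/19078) = 9301/10000 ≈ 0.930100

1 1/2 9777/10000
2 1 9301/10000
f(0.5y,1y) = ((9777/10000)/(9301/10000) − 1)/(1/2) = 952/9301 ≈ 10.2355%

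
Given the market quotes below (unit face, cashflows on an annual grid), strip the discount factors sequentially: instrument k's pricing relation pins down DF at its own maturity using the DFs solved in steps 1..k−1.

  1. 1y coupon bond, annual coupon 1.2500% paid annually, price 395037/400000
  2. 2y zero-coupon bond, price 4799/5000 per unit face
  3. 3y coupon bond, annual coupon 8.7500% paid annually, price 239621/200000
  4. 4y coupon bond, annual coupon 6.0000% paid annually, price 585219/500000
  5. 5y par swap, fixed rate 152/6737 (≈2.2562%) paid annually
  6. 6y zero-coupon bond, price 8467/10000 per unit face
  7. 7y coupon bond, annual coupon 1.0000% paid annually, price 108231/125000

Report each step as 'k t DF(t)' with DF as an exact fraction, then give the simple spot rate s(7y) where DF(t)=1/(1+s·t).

step 1 [1y] bond c/1=1/80: DF=(395037/400000 − 1/80·(0))/(1+1/80) = 4877/5000 ≈ 0.975400
step 2 [2y] zero: DF = P = 4799/5000 ≈ 0.959800
step 3 [3y] bond c/1=7/80: DF=(239621/200000 − 7/80·(0.975400+0.959800))/(1+7/80) = 473/500 ≈ 0.946000
step 4 [4y] bond c/1=3/50: DF=(585219/500000 − 3/50·(0.975400+0.959800+0.946000))/(1+3/50) = 9411/10000 ≈ 0.941100
step 5 [5y] swap r/1=152/6737: DF=(1 − 152/6737·(0.975400+0.959800+0.946000+0.941100))/(1+152/6737) = 1117/1250 ≈ 0.893600
step 6 [6y] zero: DF = P = 8467/10000 ≈ 0.846700
step 7 [7y] bond c/1=1/100: DF=(108231/125000 − 1/100·(0.975400+0.959800+0.946000+0.941100+0.893600+0.846700))/(1+1/100) = 4011/5000 ≈ 0.802200

1 1 4877/5000
2 2 4799/5000
3 3 473/500
4 4 9411/10000
5 5 1117/1250
6 6 8467/10000
7 7 4011/5000
s(7y) = (1/(4011/5000) − 1)/(7) = 989/28077 ≈ 3.5225%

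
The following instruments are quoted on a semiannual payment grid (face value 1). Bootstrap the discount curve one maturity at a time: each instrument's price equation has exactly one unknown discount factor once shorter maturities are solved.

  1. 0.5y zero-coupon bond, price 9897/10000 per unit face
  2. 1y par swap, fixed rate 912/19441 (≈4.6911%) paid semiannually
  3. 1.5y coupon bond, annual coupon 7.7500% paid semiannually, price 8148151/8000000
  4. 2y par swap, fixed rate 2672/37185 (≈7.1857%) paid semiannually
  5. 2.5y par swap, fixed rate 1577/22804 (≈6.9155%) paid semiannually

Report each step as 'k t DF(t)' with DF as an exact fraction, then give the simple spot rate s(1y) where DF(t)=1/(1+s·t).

step 1 [0.5y] zero: DF = P = 9897/10000 ≈ 0.989700
step 2 [1y] swap r/2=456/19441: DF=(1 − 456/19441·(0.989700))/(1+456/19441) = 1193/1250 ≈ 0.954400
step 3 [1.5y] bond c/2=31/800: DF=(8148151/8000000 − 31/800·(0.989700+0.954400))/(1+31/800) = 227/250 ≈ 0.908000
step 4 [2y] swap r/2=1336/37185: DF=(1 − 1336/37185·(0.989700+0.954400+0.908000))/(1+1336/37185) = 1083/1250 ≈ 0.866400
step 5 [2.5y] swap r/2=1577/45608: DF=(1 − 1577/45608·(0.989700+0.954400+0.908000+0.866400))/(1+1577/45608) = 8423/10000 ≈ 0.842300

1 1/2 9897/10000
2 1 1193/1250
3 3/2 227/250
4 2 1083/1250
5 5/2 8423/10000
s(1y) = (1/(1193/1250) − 1)/(1) = 57/1193 ≈ 4.7779%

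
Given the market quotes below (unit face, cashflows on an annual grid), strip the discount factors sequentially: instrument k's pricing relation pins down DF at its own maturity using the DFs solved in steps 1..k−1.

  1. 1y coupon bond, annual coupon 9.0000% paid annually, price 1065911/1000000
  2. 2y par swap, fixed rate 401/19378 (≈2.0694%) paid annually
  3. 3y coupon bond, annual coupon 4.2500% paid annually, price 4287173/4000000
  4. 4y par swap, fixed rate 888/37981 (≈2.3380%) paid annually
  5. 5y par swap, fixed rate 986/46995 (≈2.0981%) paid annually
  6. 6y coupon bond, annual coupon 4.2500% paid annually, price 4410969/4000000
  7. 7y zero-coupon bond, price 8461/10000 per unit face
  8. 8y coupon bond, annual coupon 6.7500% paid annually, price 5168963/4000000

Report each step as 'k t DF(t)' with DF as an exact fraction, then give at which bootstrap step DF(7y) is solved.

1 1 9779/10000
2 2 9599/10000
3 3 9491/10000
4 4 1139/1250
5 5 4507/5000
6 6 4331/5000
7 7 8461/10000
8 8 8051/10000
DF(7y) is solved at step 7

step 1 [1y] bond c/1=9/100: DF=(1065911/1000000 − 9/100·(0))/(1+9/100) = 9779/10000 ≈ 0.977900
step 2 [2y] swap r/1=401/19378: DF=(1 − 401/19378·(0.977900))/(1+401/19378) = 9599/10000 ≈ 0.959900
step 3 [3y] bond c/1=17/400: DF=(4287173/4000000 − 17/400·(0.977900+0.959900))/(1+17/400) = 9491/10000 ≈ 0.949100
step 4 [4y] swap r/1=888/37981: DF=(1 − 888/37981·(0.977900+0.959900+0.949100))/(1+888/37981) = 1139/1250 ≈ 0.911200
step 5 [5y] swap r/1=986/46995: DF=(1 − 986/46995·(0.977900+0.959900+0.949100+0.911200))/(1+986/46995) = 4507/5000 ≈ 0.901400
step 6 [6y] bond c/1=17/400: DF=(4410969/4000000 − 17/400·(0.977900+0.959900+0.949100+0.911200+0.901400))/(1+17/400) = 4331/5000 ≈ 0.866200
step 7 [7y] zero: DF = P = 8461/10000 ≈ 0.846100
step 8 [8y] bond c/1=27/400: DF=(5168963/4000000 − 27/400·(0.977900+0.959900+0.949100+0.911200+0.901400+0.866200+0.846100))/(1+27/400) = 8051/10000 ≈ 0.805100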